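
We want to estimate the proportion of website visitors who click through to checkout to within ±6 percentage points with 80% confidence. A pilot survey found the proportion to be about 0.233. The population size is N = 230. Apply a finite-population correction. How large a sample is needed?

n = 61

For a proportion with margin E = 0.06 at 80% confidence, z = 1.282.
n = p̂(1−p̂)(z/E)² = 0.233 × 0.767 × (1.282/0.06)² = 81.59 — call this n₀.
Finite-population correction with N = 230: n = n₀ / (1 + (n₀−1)/N) = 81.59 / 1.35 = 60.44
Round up: n = 61.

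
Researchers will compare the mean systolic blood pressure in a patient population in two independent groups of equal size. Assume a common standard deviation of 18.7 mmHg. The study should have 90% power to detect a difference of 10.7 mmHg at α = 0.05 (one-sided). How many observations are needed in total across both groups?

For two equal groups, n per group = 2·((z_α + z_β)·σ/δ)².
z_α = 1.645; z_β = 1.282 (power 90%).
n = 2 × (2.927 × 18.7 / 10.7)² = 2 × 26.17 = 52.34
Round up: n = 53 per group.
Total across both groups: 2 × 53 = 106.

106 total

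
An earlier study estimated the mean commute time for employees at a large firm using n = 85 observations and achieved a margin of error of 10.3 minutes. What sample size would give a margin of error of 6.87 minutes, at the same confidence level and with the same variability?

192

Margin of error scales as 1/√n, so n₂ = n₁·(E₁/E₂)².
n₂ = 85 × (10.3/6.87)² = 85 × 2.248 = 191.08
Round up: n₂ = 192.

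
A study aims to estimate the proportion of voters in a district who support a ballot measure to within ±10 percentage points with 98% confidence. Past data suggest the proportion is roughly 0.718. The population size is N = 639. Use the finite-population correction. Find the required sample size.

n = 94

For a proportion with margin E = 0.1 at 98% confidence, z = 2.326.
n = p̂(1−p̂)(z/E)² = 0.718 × 0.282 × (2.326/0.1)² = 109.55 — call this n₀.
Finite-population correction with N = 639: n = n₀ / (1 + (n₀−1)/N) = 109.55 / 1.17 = 93.63
Round up: n = 94.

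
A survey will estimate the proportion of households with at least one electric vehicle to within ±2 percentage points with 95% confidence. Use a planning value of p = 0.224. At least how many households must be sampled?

1670

For a proportion with margin E = 0.02 at 95% confidence, z = 1.960.
n = p̂(1−p̂)(z/E)² = 0.224 × 0.776 × (1.960/0.02)² = 1669.41
Round up: n = 1670.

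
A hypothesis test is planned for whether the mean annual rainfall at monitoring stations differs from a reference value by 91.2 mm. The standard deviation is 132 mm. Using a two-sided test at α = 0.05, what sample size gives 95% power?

n = 28

For a one-sample z-test, n = ((z_{α/2} + z_β)·σ/δ)².
z_{α/2} = 1.960 (two-sided α = 0.05); z_β = 1.645 (power 95% → β = 0.05).
n = (3.605 × 132 / 91.2)² = 27.23
Round up: n = 28.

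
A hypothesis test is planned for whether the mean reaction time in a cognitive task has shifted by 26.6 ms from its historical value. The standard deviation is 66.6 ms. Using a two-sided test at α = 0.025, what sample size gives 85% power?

For a one-sample z-test, n = ((z_{α/2} + z_β)·σ/δ)².
z_{α/2} = 2.241 (two-sided α = 0.025); z_β = 1.036 (power 85% → β = 0.15).
n = (3.277 × 66.6 / 26.6)² = 67.32
Round up: n = 68.

n = 68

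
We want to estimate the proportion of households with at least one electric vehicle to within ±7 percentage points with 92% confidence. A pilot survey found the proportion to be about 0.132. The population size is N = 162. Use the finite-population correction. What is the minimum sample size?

For a proportion with margin E = 0.07 at 92% confidence, z = 1.751.
n = p̂(1−p̂)(z/E)² = 0.132 × 0.868 × (1.751/0.07)² = 71.69 — call this n₀.
Finite-population correction with N = 162: n = n₀ / (1 + (n₀−1)/N) = 71.69 / 1.436 = 49.92
Round up: n = 50.

50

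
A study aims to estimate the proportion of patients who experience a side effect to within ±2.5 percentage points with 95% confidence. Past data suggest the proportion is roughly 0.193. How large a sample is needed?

For a proportion with margin E = 0.025 at 95% confidence, z = 1.960.
n = p̂(1−p̂)(z/E)² = 0.193 × 0.807 × (1.960/0.025)² = 957.33
Round up: n = 958.

958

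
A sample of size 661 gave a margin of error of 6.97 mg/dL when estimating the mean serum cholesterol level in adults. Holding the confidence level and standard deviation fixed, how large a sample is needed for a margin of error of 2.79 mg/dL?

n = 4126

Margin of error scales as 1/√n, so n₂ = n₁·(E₁/E₂)².
n₂ = 661 × (6.97/2.79)² = 661 × 6.241 = 4125.30
Round up: n₂ = 4126.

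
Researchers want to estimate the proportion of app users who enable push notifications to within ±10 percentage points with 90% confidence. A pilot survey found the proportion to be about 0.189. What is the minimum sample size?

For a proportion with margin E = 0.1 at 90% confidence, z = 1.645.
n = p̂(1−p̂)(z/E)² = 0.189 × 0.811 × (1.645/0.1)² = 41.48
Round up: n = 42.

42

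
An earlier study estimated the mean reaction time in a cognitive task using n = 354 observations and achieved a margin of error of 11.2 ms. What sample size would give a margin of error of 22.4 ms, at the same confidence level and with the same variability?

89

Margin of error scales as 1/√n, so n₂ = n₁·(E₁/E₂)².
n₂ = 354 × (11.2/22.4)² = 354 × 0.25 = 88.50
Round up: n₂ = 89.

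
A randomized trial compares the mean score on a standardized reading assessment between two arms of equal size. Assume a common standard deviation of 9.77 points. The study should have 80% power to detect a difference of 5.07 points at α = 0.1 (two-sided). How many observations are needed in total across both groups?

For two equal groups, n per group = 2·((z_{α/2} + z_β)·σ/δ)².
z_{α/2} = 1.645; z_β = 0.842 (power 80%).
n = 2 × (2.487 × 9.77 / 5.07)² = 2 × 22.97 = 45.94
Round up: n = 46 per group.
Total across both groups: 2 × 46 = 92.

92 total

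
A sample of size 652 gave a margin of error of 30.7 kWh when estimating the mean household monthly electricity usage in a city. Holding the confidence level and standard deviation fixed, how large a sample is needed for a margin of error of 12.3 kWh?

4062

Margin of error scales as 1/√n, so n₂ = n₁·(E₁/E₂)².
n₂ = 652 × (30.7/12.3)² = 652 × 6.23 = 4061.96
Round up: n₂ = 4062.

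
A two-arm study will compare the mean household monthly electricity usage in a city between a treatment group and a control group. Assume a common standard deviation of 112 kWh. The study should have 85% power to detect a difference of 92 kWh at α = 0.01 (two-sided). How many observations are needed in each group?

For two equal groups, n per group = 2·((z_{α/2} + z_β)·σ/δ)².
z_{α/2} = 2.576; z_β = 1.036 (power 85%).
n = 2 × (3.612 × 112 / 92)² = 2 × 19.34 = 38.68
Round up: n = 39 per group.

39 per group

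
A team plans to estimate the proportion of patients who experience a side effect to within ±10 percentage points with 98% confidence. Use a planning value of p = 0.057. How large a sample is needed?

30

For a proportion with margin E = 0.1 at 98% confidence, z = 2.326.
n = p̂(1−p̂)(z/E)² = 0.057 × 0.943 × (2.326/0.1)² = 29.08
Round up: n = 30.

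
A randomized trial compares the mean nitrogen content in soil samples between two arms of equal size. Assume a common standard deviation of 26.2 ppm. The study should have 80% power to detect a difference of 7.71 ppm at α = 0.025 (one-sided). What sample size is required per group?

182 per group

For two equal groups, n per group = 2·((z_α + z_β)·σ/δ)².
z_α = 1.960; z_β = 0.842 (power 80%).
n = 2 × (2.802 × 26.2 / 7.71)² = 2 × 90.66 = 181.32
Round up: n = 182 per group.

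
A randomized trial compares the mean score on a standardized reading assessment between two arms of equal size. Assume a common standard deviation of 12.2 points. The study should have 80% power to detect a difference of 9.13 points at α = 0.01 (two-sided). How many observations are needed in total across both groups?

For two equal groups, n per group = 2·((z_{α/2} + z_β)·σ/δ)².
z_{α/2} = 2.576; z_β = 0.842 (power 80%).
n = 2 × (3.418 × 12.2 / 9.13)² = 2 × 20.86 = 41.72
Round up: n = 42 per group.
Total across both groups: 2 × 42 = 84.

84 total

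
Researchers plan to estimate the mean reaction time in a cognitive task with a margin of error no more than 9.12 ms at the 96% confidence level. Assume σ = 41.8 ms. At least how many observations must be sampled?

For a mean, the margin of error is E = z·σ/√n, so n = (zσ/E)².
At 96% confidence, z = 2.054.
n = (2.054 × 41.8 / 9.12)² = 88.63
Round up: n = 89.

n = 89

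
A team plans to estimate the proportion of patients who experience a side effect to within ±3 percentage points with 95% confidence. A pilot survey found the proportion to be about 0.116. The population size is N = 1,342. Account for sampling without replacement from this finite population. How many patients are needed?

331

For a proportion with margin E = 0.03 at 95% confidence, z = 1.960.
n = p̂(1−p̂)(z/E)² = 0.116 × 0.884 × (1.960/0.03)² = 437.70 — call this n₀.
Finite-population correction with N = 1,342: n = n₀ / (1 + (n₀−1)/N) = 437.70 / 1.325 = 330.34
Round up: n = 331.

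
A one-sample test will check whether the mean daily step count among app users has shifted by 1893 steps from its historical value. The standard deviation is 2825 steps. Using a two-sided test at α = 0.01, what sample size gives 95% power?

40

For a one-sample z-test, n = ((z_{α/2} + z_β)·σ/δ)².
z_{α/2} = 2.576 (two-sided α = 0.01); z_β = 1.645 (power 95% → β = 0.05).
n = (4.221 × 2825 / 1893)² = 39.68
Round up: n = 40.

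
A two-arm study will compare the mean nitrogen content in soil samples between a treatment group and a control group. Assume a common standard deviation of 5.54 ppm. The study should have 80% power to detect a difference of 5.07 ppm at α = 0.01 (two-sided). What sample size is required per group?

28 per group

For two equal groups, n per group = 2·((z_{α/2} + z_β)·σ/δ)².
z_{α/2} = 2.576; z_β = 0.842 (power 80%).
n = 2 × (3.418 × 5.54 / 5.07)² = 2 × 13.95 = 27.90
Round up: n = 28 per group.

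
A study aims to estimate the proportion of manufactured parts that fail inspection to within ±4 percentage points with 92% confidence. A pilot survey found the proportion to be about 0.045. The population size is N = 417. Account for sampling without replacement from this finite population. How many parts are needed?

For a proportion with margin E = 0.04 at 92% confidence, z = 1.751.
n = p̂(1−p̂)(z/E)² = 0.045 × 0.955 × (1.751/0.04)² = 82.35 — call this n₀.
Finite-population correction with N = 417: n = n₀ / (1 + (n₀−1)/N) = 82.35 / 1.195 = 68.91
Round up: n = 69.

n = 69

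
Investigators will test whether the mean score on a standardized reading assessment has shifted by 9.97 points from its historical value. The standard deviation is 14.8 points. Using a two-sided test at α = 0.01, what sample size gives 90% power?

33

For a one-sample z-test, n = ((z_{α/2} + z_β)·σ/δ)².
z_{α/2} = 2.576 (two-sided α = 0.01); z_β = 1.282 (power 90% → β = 0.1).
n = (3.858 × 14.8 / 9.97)² = 32.80
Round up: n = 33.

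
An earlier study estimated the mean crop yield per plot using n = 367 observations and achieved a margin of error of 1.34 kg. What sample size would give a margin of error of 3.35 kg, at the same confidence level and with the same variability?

59

Margin of error scales as 1/√n, so n₂ = n₁·(E₁/E₂)².
n₂ = 367 × (1.34/3.35)² = 367 × 0.16 = 58.72
Round up: n₂ = 59.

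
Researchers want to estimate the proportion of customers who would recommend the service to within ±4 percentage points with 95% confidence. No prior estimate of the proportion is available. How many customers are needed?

For a proportion with margin E = 0.04 at 95% confidence, z = 1.960.
With no prior estimate, use p = 0.5, which maximizes p(1−p) at 0.25.
n = 0.25 × (z/E)² = 0.25 × (1.960/0.04)² = 600.25
Round up: n = 601.

601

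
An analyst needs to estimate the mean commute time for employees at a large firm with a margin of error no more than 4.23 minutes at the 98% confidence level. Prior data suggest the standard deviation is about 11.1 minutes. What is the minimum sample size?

For a mean, the margin of error is E = z·σ/√n, so n = (zσ/E)².
At 98% confidence, z = 2.326.
n = (2.326 × 11.1 / 4.23)² = 37.26
Round up: n = 38.

38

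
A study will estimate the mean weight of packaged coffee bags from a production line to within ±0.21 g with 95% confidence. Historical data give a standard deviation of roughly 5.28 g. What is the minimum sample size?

For a mean, the margin of error is E = z·σ/√n, so n = (zσ/E)².
At 95% confidence, z = 1.960.
n = (1.960 × 5.28 / 0.21)² = 2428.52
Round up: n = 2429.

2429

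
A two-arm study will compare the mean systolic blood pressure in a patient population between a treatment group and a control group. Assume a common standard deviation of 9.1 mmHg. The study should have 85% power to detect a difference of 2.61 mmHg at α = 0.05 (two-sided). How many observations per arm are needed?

219 per group

For two equal groups, n per group = 2·((z_{α/2} + z_β)·σ/δ)².
z_{α/2} = 1.960; z_β = 1.036 (power 85%).
n = 2 × (2.996 × 9.1 / 2.61)² = 2 × 109.12 = 218.24
Round up: n = 219 per group.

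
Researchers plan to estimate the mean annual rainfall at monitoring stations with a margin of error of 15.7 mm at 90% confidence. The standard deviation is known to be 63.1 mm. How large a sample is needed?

n = 44

For a mean, the margin of error is E = z·σ/√n, so n = (zσ/E)².
At 90% confidence, z = 1.645.
n = (1.645 × 63.1 / 15.7)² = 43.71
Round up: n = 44.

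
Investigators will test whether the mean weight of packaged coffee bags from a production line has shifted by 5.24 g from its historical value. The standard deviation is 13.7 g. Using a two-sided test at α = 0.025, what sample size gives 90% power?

85

For a one-sample z-test, n = ((z_{α/2} + z_β)·σ/δ)².
z_{α/2} = 2.241 (two-sided α = 0.025); z_β = 1.282 (power 90% → β = 0.1).
n = (3.523 × 13.7 / 5.24)² = 84.84
Round up: n = 85.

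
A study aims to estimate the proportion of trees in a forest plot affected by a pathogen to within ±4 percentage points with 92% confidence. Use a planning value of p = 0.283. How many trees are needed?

389

For a proportion with margin E = 0.04 at 92% confidence, z = 1.751.
n = p̂(1−p̂)(z/E)² = 0.283 × 0.717 × (1.751/0.04)² = 388.83
Round up: n = 389.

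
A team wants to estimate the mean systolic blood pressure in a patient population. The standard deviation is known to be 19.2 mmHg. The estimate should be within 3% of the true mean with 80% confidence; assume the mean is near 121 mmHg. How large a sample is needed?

For a mean, the margin of error is E = z·σ/√n, so n = (zσ/E)².
At 80% confidence, z = 1.282.
E = 3% of 121 = 3.63 mmHg.
n = (1.282 × 19.2 / 3.63)² = 45.98
Round up: n = 46.

46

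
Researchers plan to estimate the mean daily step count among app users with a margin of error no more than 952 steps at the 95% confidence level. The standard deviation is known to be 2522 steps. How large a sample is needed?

27

For a mean, the margin of error is E = z·σ/√n, so n = (zσ/E)².
At 95% confidence, z = 1.960.
n = (1.960 × 2522 / 952)² = 26.96
Round up: n = 27.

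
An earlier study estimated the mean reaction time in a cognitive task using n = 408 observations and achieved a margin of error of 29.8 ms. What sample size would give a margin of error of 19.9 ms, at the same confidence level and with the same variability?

915

Margin of error scales as 1/√n, so n₂ = n₁·(E₁/E₂)².
n₂ = 408 × (29.8/19.9)² = 408 × 2.242 = 914.74
Round up: n₂ = 915.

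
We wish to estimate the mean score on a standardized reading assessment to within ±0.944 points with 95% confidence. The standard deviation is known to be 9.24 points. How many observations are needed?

369

For a mean, the margin of error is E = z·σ/√n, so n = (zσ/E)².
At 95% confidence, z = 1.960.
n = (1.960 × 9.24 / 0.944)² = 368.05
Round up: n = 369.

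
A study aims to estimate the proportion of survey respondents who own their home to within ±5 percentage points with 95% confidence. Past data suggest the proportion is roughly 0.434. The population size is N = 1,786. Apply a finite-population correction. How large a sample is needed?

For a proportion with margin E = 0.05 at 95% confidence, z = 1.960.
n = p̂(1−p̂)(z/E)² = 0.434 × 0.566 × (1.960/0.05)² = 377.47 — call this n₀.
Finite-population correction with N = 1,786: n = n₀ / (1 + (n₀−1)/N) = 377.47 / 1.211 = 311.70
Round up: n = 312.

312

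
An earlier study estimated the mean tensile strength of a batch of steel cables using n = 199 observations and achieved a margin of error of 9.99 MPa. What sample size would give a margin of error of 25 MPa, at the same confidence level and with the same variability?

Margin of error scales as 1/√n, so n₂ = n₁·(E₁/E₂)².
n₂ = 199 × (9.99/25)² = 199 × 0.1597 = 31.78
Round up: n₂ = 32.

32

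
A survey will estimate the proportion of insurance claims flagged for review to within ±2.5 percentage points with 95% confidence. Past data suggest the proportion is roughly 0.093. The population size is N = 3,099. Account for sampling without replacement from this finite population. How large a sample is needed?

445

For a proportion with margin E = 0.025 at 95% confidence, z = 1.960.
n = p̂(1−p̂)(z/E)² = 0.093 × 0.907 × (1.960/0.025)² = 518.47 — call this n₀.
Finite-population correction with N = 3,099: n = n₀ / (1 + (n₀−1)/N) = 518.47 / 1.167 = 444.28
Round up: n = 445.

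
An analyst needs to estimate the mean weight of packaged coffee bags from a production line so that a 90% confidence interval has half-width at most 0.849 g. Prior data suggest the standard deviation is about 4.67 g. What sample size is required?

82

For a mean, the margin of error is E = z·σ/√n, so n = (zσ/E)².
At 90% confidence, z = 1.645.
n = (1.645 × 4.67 / 0.849)² = 81.87
Round up: n = 82.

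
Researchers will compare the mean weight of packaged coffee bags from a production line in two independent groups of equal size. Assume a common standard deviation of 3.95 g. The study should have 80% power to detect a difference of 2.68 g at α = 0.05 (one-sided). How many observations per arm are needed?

For two equal groups, n per group = 2·((z_α + z_β)·σ/δ)².
z_α = 1.645; z_β = 0.842 (power 80%).
n = 2 × (2.487 × 3.95 / 2.68)² = 2 × 13.44 = 26.88
Round up: n = 27 per group.

27 per group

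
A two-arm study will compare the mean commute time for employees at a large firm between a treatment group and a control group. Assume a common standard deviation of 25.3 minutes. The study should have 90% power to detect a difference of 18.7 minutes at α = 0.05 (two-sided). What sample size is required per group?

For two equal groups, n per group = 2·((z_{α/2} + z_β)·σ/δ)².
z_{α/2} = 1.960; z_β = 1.282 (power 90%).
n = 2 × (3.242 × 25.3 / 18.7)² = 2 × 19.24 = 38.48
Round up: n = 39 per group.

39 per group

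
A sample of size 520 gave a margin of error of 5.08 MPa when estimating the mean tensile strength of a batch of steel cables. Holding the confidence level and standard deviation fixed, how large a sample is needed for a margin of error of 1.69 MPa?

Margin of error scales as 1/√n, so n₂ = n₁·(E₁/E₂)².
n₂ = 520 × (5.08/1.69)² = 520 × 9.036 = 4698.72
Round up: n₂ = 4699.

4699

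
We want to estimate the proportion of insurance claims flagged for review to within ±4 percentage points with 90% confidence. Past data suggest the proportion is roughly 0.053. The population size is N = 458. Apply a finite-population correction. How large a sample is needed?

72

For a proportion with margin E = 0.04 at 90% confidence, z = 1.645.
n = p̂(1−p̂)(z/E)² = 0.053 × 0.947 × (1.645/0.04)² = 84.89 — call this n₀.
Finite-population correction with N = 458: n = n₀ / (1 + (n₀−1)/N) = 84.89 / 1.183 = 71.76
Round up: n = 72.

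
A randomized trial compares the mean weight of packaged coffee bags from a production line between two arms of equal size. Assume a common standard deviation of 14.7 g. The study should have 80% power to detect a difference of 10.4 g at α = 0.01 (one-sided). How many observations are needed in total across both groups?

82 total

For two equal groups, n per group = 2·((z_α + z_β)·σ/δ)².
z_α = 2.326; z_β = 0.842 (power 80%).
n = 2 × (3.168 × 14.7 / 10.4)² = 2 × 20.05 = 40.10
Round up: n = 41 per group.
Total across both groups: 2 × 41 = 82.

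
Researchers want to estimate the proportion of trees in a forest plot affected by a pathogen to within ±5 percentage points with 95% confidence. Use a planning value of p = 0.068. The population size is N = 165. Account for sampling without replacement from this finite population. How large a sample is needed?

For a proportion with margin E = 0.05 at 95% confidence, z = 1.960.
n = p̂(1−p̂)(z/E)² = 0.068 × 0.932 × (1.960/0.05)² = 97.39 — call this n₀.
Finite-population correction with N = 165: n = n₀ / (1 + (n₀−1)/N) = 97.39 / 1.584 = 61.48
Round up: n = 62.

62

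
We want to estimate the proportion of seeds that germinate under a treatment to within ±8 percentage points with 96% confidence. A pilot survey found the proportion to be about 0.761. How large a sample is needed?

n = 120

For a proportion with margin E = 0.08 at 96% confidence, z = 2.054.
n = p̂(1−p̂)(z/E)² = 0.761 × 0.239 × (2.054/0.08)² = 119.90
Round up: n = 120.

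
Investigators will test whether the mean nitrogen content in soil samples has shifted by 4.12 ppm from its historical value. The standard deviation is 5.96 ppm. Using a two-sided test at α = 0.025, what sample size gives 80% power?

For a one-sample z-test, n = ((z_{α/2} + z_β)·σ/δ)².
z_{α/2} = 2.241 (two-sided α = 0.025); z_β = 0.842 (power 80% → β = 0.2).
n = (3.083 × 5.96 / 4.12)² = 19.89
Round up: n = 20.

20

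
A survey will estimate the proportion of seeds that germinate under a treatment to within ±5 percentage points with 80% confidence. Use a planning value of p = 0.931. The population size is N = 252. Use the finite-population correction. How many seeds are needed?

37

For a proportion with margin E = 0.05 at 80% confidence, z = 1.282.
n = p̂(1−p̂)(z/E)² = 0.931 × 0.069 × (1.282/0.05)² = 42.23 — call this n₀.
Finite-population correction with N = 252: n = n₀ / (1 + (n₀−1)/N) = 42.23 / 1.164 = 36.28
Round up: n = 37.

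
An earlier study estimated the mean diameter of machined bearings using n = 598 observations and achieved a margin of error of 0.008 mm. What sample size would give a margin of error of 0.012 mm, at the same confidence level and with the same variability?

n = 266

Margin of error scales as 1/√n, so n₂ = n₁·(E₁/E₂)².
n₂ = 598 × (0.008/0.012)² = 598 × 0.4444 = 265.75
Round up: n₂ = 266.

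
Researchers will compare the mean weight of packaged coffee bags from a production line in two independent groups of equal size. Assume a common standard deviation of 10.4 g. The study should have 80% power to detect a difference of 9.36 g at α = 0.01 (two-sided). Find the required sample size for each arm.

29 per group

For two equal groups, n per group = 2·((z_{α/2} + z_β)·σ/δ)².
z_{α/2} = 2.576; z_β = 0.842 (power 80%).
n = 2 × (3.418 × 10.4 / 9.36)² = 2 × 14.42 = 28.84
Round up: n = 29 per group.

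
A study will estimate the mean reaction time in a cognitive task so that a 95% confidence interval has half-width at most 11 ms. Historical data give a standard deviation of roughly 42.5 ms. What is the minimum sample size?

n = 58

For a mean, the margin of error is E = z·σ/√n, so n = (zσ/E)².
At 95% confidence, z = 1.960.
n = (1.960 × 42.5 / 11)² = 57.35
Round up: n = 58.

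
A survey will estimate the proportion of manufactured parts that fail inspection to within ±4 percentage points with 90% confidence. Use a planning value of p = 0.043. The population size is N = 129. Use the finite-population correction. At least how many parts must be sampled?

For a proportion with margin E = 0.04 at 90% confidence, z = 1.645.
n = p̂(1−p̂)(z/E)² = 0.043 × 0.957 × (1.645/0.04)² = 69.60 — call this n₀.
Finite-population correction with N = 129: n = n₀ / (1 + (n₀−1)/N) = 69.60 / 1.532 = 45.43
Round up: n = 46.

46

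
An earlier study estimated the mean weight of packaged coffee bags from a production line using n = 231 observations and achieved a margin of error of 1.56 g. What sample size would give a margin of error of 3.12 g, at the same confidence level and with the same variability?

n = 58

Margin of error scales as 1/√n, so n₂ = n₁·(E₁/E₂)².
n₂ = 231 × (1.56/3.12)² = 231 × 0.25 = 57.75
Round up: n₂ = 58.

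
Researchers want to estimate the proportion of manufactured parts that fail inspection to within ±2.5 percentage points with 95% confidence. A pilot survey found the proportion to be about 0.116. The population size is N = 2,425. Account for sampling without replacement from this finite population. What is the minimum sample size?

For a proportion with margin E = 0.025 at 95% confidence, z = 1.960.
n = p̂(1−p̂)(z/E)² = 0.116 × 0.884 × (1.960/0.025)² = 630.29 — call this n₀.
Finite-population correction with N = 2,425: n = n₀ / (1 + (n₀−1)/N) = 630.29 / 1.26 = 500.23
Round up: n = 501.

501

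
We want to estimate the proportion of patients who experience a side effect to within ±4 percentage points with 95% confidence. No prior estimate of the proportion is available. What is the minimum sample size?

For a proportion with margin E = 0.04 at 95% confidence, z = 1.960.
With no prior estimate, use p = 0.5, which maximizes p(1−p) at 0.25.
n = 0.25 × (z/E)² = 0.25 × (1.960/0.04)² = 600.25
Round up: n = 601.

601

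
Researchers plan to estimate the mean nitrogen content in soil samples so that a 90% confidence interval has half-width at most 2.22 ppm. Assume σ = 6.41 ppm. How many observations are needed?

23

For a mean, the margin of error is E = z·σ/√n, so n = (zσ/E)².
At 90% confidence, z = 1.645.
n = (1.645 × 6.41 / 2.22)² = 22.56
Round up: n = 23.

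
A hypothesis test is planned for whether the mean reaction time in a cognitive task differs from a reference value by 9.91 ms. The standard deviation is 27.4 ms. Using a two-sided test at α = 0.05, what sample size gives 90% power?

81

For a one-sample z-test, n = ((z_{α/2} + z_β)·σ/δ)².
z_{α/2} = 1.960 (two-sided α = 0.05); z_β = 1.282 (power 90% → β = 0.1).
n = (3.242 × 27.4 / 9.91)² = 80.35
Round up: n = 81.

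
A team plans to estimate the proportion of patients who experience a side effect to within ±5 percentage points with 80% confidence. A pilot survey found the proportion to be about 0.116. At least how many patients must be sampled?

68

For a proportion with margin E = 0.05 at 80% confidence, z = 1.282.
n = p̂(1−p̂)(z/E)² = 0.116 × 0.884 × (1.282/0.05)² = 67.41
Round up: n = 68.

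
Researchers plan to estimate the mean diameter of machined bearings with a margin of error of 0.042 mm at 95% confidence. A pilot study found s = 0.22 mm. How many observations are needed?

106

For a mean, the margin of error is E = z·σ/√n, so n = (zσ/E)².
At 95% confidence, z = 1.960.
n = (1.960 × 0.22 / 0.042)² = 105.40
Round up: n = 106.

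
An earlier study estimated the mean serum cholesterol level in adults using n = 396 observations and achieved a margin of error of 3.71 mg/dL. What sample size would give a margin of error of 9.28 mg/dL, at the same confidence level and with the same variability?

64

Margin of error scales as 1/√n, so n₂ = n₁·(E₁/E₂)².
n₂ = 396 × (3.71/9.28)² = 396 × 0.1598 = 63.28
Round up: n₂ = 64.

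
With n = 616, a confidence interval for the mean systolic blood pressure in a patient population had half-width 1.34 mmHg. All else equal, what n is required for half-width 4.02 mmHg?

Margin of error scales as 1/√n, so n₂ = n₁·(E₁/E₂)².
n₂ = 616 × (1.34/4.02)² = 616 × 0.1111 = 68.44
Round up: n₂ = 69.

69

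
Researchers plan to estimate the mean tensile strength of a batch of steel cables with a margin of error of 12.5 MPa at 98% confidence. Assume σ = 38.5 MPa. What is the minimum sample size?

For a mean, the margin of error is E = z·σ/√n, so n = (zσ/E)².
At 98% confidence, z = 2.326.
n = (2.326 × 38.5 / 12.5)² = 51.32
Round up: n = 52.

52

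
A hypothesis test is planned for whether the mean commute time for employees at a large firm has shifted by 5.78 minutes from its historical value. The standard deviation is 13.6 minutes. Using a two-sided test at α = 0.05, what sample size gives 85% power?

50

For a one-sample z-test, n = ((z_{α/2} + z_β)·σ/δ)².
z_{α/2} = 1.960 (two-sided α = 0.05); z_β = 1.036 (power 85% → β = 0.15).
n = (2.996 × 13.6 / 5.78)² = 49.69
Round up: n = 50.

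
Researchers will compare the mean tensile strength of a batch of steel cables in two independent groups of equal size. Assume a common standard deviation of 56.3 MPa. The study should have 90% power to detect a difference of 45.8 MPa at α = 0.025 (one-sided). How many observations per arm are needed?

32 per group

For two equal groups, n per group = 2·((z_α + z_β)·σ/δ)².
z_α = 1.960; z_β = 1.282 (power 90%).
n = 2 × (3.242 × 56.3 / 45.8)² = 2 × 15.88 = 31.76
Round up: n = 32 per group.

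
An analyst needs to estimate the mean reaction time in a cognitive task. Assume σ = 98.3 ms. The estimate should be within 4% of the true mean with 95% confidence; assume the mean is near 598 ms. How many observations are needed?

65

For a mean, the margin of error is E = z·σ/√n, so n = (zσ/E)².
At 95% confidence, z = 1.960.
E = 4% of 598 = 23.92 ms.
n = (1.960 × 98.3 / 23.92)² = 64.88
Round up: n = 65.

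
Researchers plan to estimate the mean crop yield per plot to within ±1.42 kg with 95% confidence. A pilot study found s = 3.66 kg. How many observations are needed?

For a mean, the margin of error is E = z·σ/√n, so n = (zσ/E)².
At 95% confidence, z = 1.960.
n = (1.960 × 3.66 / 1.42)² = 25.52
Round up: n = 26.

n = 26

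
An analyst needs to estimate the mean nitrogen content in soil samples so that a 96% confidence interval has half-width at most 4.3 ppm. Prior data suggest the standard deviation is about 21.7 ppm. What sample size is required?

For a mean, the margin of error is E = z·σ/√n, so n = (zσ/E)².
At 96% confidence, z = 2.054.
n = (2.054 × 21.7 / 4.3)² = 107.44
Round up: n = 108.

108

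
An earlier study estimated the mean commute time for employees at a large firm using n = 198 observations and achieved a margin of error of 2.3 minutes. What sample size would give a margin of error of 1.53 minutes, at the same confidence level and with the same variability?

n = 448

Margin of error scales as 1/√n, so n₂ = n₁·(E₁/E₂)².
n₂ = 198 × (2.3/1.53)² = 198 × 2.26 = 447.48
Round up: n₂ = 448.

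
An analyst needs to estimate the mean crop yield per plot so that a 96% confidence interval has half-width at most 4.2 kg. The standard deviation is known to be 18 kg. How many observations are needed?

For a mean, the margin of error is E = z·σ/√n, so n = (zσ/E)².
At 96% confidence, z = 2.054.
n = (2.054 × 18 / 4.2)² = 77.49
Round up: n = 78.

78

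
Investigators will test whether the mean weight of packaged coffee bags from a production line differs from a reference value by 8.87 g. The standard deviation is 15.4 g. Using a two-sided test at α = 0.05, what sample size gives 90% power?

32

For a one-sample z-test, n = ((z_{α/2} + z_β)·σ/δ)².
z_{α/2} = 1.960 (two-sided α = 0.05); z_β = 1.282 (power 90% → β = 0.1).
n = (3.242 × 15.4 / 8.87)² = 31.68
Round up: n = 32.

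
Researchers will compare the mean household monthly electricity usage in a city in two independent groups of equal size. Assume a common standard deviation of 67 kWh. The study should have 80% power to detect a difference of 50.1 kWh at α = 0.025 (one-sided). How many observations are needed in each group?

For two equal groups, n per group = 2·((z_α + z_β)·σ/δ)².
z_α = 1.960; z_β = 0.842 (power 80%).
n = 2 × (2.802 × 67 / 50.1)² = 2 × 14.04 = 28.08
Round up: n = 29 per group.

29 per group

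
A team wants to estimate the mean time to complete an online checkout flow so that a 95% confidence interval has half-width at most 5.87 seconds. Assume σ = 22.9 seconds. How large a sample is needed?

For a mean, the margin of error is E = z·σ/√n, so n = (zσ/E)².
At 95% confidence, z = 1.960.
n = (1.960 × 22.9 / 5.87)² = 58.47
Round up: n = 59.

n = 59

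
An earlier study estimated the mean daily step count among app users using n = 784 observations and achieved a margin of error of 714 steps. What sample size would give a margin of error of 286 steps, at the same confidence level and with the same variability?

Margin of error scales as 1/√n, so n₂ = n₁·(E₁/E₂)².
n₂ = 784 × (714/286)² = 784 × 6.233 = 4886.67
Round up: n₂ = 4887.

4887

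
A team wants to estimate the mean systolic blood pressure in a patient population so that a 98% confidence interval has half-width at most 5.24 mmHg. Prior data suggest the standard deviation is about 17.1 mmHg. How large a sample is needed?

n = 58

For a mean, the margin of error is E = z·σ/√n, so n = (zσ/E)².
At 98% confidence, z = 2.326.
n = (2.326 × 17.1 / 5.24)² = 57.62
Round up: n = 58.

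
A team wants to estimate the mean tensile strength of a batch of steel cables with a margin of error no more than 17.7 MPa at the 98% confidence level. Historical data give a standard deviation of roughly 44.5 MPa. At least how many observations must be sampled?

n = 35

For a mean, the margin of error is E = z·σ/√n, so n = (zσ/E)².
At 98% confidence, z = 2.326.
n = (2.326 × 44.5 / 17.7)² = 34.20
Round up: n = 35.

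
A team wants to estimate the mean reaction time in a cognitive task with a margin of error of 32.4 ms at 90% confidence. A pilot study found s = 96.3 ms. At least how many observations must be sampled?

For a mean, the margin of error is E = z·σ/√n, so n = (zσ/E)².
At 90% confidence, z = 1.645.
n = (1.645 × 96.3 / 32.4)² = 23.91
Round up: n = 24.

24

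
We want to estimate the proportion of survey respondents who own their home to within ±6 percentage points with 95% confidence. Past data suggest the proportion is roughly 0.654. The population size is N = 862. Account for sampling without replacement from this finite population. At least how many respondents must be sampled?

For a proportion with margin E = 0.06 at 95% confidence, z = 1.960.
n = p̂(1−p̂)(z/E)² = 0.654 × 0.346 × (1.960/0.06)² = 241.47 — call this n₀.
Finite-population correction with N = 862: n = n₀ / (1 + (n₀−1)/N) = 241.47 / 1.279 = 188.80
Round up: n = 189.

189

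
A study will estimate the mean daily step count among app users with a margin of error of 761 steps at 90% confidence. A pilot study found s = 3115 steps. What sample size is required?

For a mean, the margin of error is E = z·σ/√n, so n = (zσ/E)².
At 90% confidence, z = 1.645.
n = (1.645 × 3115 / 761)² = 45.34
Round up: n = 46.

46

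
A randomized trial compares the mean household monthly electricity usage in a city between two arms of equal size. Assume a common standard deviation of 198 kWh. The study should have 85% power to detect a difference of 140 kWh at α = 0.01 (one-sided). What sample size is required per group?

For two equal groups, n per group = 2·((z_α + z_β)·σ/δ)².
z_α = 2.326; z_β = 1.036 (power 85%).
n = 2 × (3.362 × 198 / 140)² = 2 × 22.61 = 45.22
Round up: n = 46 per group.

46 per group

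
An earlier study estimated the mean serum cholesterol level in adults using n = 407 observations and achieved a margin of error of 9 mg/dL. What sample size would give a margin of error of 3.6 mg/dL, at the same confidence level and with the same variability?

Margin of error scales as 1/√n, so n₂ = n₁·(E₁/E₂)².
n₂ = 407 × (9/3.6)² = 407 × 6.25 = 2543.75
Round up: n₂ = 2544.

n = 2544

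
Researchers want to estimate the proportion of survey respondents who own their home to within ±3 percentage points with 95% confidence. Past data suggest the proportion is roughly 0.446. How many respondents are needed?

For a proportion with margin E = 0.03 at 95% confidence, z = 1.960.
n = p̂(1−p̂)(z/E)² = 0.446 × 0.554 × (1.960/0.03)² = 1054.66
Round up: n = 1055.

n = 1055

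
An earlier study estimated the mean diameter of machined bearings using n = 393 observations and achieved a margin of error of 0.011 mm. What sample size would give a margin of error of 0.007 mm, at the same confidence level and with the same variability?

Margin of error scales as 1/√n, so n₂ = n₁·(E₁/E₂)².
n₂ = 393 × (0.011/0.007)² = 393 × 2.469 = 970.32
Round up: n₂ = 971.

971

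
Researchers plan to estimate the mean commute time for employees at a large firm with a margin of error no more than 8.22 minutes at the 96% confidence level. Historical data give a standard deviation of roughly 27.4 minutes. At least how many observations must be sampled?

For a mean, the margin of error is E = z·σ/√n, so n = (zσ/E)².
At 96% confidence, z = 2.054.
n = (2.054 × 27.4 / 8.22)² = 46.88
Round up: n = 47.

47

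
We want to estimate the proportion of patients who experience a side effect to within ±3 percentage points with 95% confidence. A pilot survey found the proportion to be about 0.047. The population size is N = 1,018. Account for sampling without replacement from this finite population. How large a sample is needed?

n = 162

For a proportion with margin E = 0.03 at 95% confidence, z = 1.960.
n = p̂(1−p̂)(z/E)² = 0.047 × 0.953 × (1.960/0.03)² = 191.19 — call this n₀.
Finite-population correction with N = 1,018: n = n₀ / (1 + (n₀−1)/N) = 191.19 / 1.187 = 161.07
Round up: n = 162.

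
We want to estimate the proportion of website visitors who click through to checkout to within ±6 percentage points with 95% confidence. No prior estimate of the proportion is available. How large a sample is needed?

For a proportion with margin E = 0.06 at 95% confidence, z = 1.960.
With no prior estimate, use p = 0.5, which maximizes p(1−p) at 0.25.
n = 0.25 × (z/E)² = 0.25 × (1.960/0.06)² = 266.78
Round up: n = 267.

267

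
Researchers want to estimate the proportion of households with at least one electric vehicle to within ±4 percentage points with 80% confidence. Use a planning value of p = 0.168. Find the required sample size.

For a proportion with margin E = 0.04 at 80% confidence, z = 1.282.
n = p̂(1−p̂)(z/E)² = 0.168 × 0.832 × (1.282/0.04)² = 143.58
Round up: n = 144.

n = 144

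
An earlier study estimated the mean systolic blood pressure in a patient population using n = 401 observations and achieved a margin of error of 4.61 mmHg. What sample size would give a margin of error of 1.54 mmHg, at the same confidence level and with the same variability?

Margin of error scales as 1/√n, so n₂ = n₁·(E₁/E₂)².
n₂ = 401 × (4.61/1.54)² = 401 × 8.961 = 3593.36
Round up: n₂ = 3594.

n = 3594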